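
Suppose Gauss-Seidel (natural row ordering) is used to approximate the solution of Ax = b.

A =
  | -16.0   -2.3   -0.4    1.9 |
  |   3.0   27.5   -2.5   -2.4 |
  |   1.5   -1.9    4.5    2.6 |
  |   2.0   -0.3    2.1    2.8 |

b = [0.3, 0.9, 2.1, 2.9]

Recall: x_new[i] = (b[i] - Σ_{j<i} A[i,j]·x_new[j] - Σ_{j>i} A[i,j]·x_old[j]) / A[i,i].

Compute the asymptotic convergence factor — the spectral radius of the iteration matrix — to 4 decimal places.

Diagonal D = diag(-16, 27.5, 4.5, 2.8); L, U strict lower/upper.
Gauss-Seidel: T = -(D+L)⁻¹U, row 0 first, T[0,1] = -(-2.3)/(-16) = -0.1437; later rows by forward substitution.
  T[0,:] = [+0.0000 -0.1437 -0.0250 +0.1187]
  T[1,:] = [+0.0000 +0.0157 +0.0936 +0.0743]
  T[2,:] = [+0.0000 +0.0545 +0.0479 -0.5860]
  T[3,:] = [+0.0000 +0.0635 -0.0080 +0.3626]
|roots of det(T-λI)|: 0.3583, 0.1613, 0.0933, 0.0000.
spectral radius ρ = 0.3583; 0.3583 < 1, so it converges for any x₀.

0.3583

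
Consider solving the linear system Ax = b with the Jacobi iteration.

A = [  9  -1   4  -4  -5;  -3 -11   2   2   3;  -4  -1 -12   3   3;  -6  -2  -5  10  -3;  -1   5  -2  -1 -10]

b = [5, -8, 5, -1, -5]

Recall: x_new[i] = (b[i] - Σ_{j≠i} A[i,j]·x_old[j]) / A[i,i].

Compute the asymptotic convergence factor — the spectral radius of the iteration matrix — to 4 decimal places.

0.8790

Diagonal D = diag(9, -11, -12, 10, -10); L, U strict lower/upper.
Jacobi: T = -D⁻¹(L+U), T[3,1] = -(-2)/(10) = +0.2000; T[3,3] = 0.
  T[0,:] = [+0.0000 +0.1111 -0.4444 +0.4444 +0.5556]
  T[1,:] = [-0.2727 +0.0000 +0.1818 +0.1818 +0.2727]
  T[2,:] = [-0.3333 -0.0833 +0.0000 +0.2500 +0.2500]
  T[3,:] = [+0.6000 +0.2000 +0.5000 +0.0000 +0.3000]
  T[4,:] = [-0.1000 +0.5000 -0.2000 -0.1000 +0.0000]
|λ(T)| sorted: 0.8790, 0.5105, 0.5105, 0.1077, 0.0976.
ρ(T) = max|λ| = 0.8790; 0.8790 < 1 ⇒ converges.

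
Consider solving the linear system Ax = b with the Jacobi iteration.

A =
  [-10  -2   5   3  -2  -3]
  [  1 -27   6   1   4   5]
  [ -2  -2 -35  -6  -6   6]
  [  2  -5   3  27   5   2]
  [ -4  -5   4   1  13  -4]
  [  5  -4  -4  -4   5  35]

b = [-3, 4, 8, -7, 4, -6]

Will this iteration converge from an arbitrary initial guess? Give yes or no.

yes

Diagonal D = diag(-10, -27, -35, 27, 13, 35); L, U strict lower/upper.
Jacobi T = -D⁻¹(L+U): T[1,4] = -(4)/(-27) = +0.1481; T[1,1] = 0.
  T[0,:] = [+0.0000  -0.2000  +0.5000  +0.3000  -0.2000  -0.3000]
  T[1,:] = [+0.0370  +0.0000  +0.2222  +0.0370  +0.1481  +0.1852]
  T[2,:] = [-0.0571  -0.0571  +0.0000  -0.1714  -0.1714  +0.1714]
  T[3,:] = [-0.0741  +0.1852  -0.1111  +0.0000  -0.1852  -0.0741]
  T[4,:] = [+0.3077  +0.3846  -0.3077  -0.0769  +0.0000  +0.3077]
  T[5,:] = [-0.1429  +0.1143  +0.1143  +0.1143  -0.1429  +0.0000]
eigenvalue magnitudes: 0.5056, 0.3754, 0.3754, 0.2875, 0.1360, 0.1360.
ρ = 0.5056; 0.5056 < 1: convergent.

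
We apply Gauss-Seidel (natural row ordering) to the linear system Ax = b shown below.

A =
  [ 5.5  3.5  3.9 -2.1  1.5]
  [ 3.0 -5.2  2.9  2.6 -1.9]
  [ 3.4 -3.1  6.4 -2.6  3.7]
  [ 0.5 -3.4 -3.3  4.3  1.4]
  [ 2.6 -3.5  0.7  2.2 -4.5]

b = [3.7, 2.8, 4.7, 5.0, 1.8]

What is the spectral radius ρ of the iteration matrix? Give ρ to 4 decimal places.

1.2922

Split A = D + L + U, D = diag(5.5, -5.2, 6.4, 4.3, -4.5).
GS T = -(D+L)⁻¹U: row 0 first, T[0,2] = -(3.9)/(5.5) = -0.7091; later rows by forward substitution.
  T[0,:] = [+0.0000, -0.6364, -0.7091, +0.3818, -0.2727]
  T[1,:] = [+0.0000, -0.3671, +0.1486, +0.7203, -0.5227]
  T[2,:] = [+0.0000, +0.1602, +0.4487, +0.5523, -0.6864]
  T[3,:] = [+0.0000, -0.0933, +0.5443, +0.9490, -1.2340]
  T[4,:] = [+0.0000, -0.1028, -0.1894, +0.2102, -0.4611]
|eigenvalues of T|: 1.2922, 0.3529, 0.2439, 0.2439, 0.0000.
spectral radius ρ = 1.2922; 1.2922 > 1, so it fails to converge.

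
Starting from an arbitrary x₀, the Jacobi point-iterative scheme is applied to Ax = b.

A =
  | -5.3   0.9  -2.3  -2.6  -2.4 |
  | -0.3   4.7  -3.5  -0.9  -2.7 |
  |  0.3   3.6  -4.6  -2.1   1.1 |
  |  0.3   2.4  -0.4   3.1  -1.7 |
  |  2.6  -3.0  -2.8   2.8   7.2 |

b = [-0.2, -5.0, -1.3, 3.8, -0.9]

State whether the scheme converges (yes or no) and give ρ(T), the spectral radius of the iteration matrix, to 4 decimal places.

Write A = D+L+U with D = diag(-5.3, 4.7, -4.6, 3.1, 7.2).
T_J = -D⁻¹(L+U): T[3,1] = -(2.4)/(3.1) = -0.7742; T[3,3] = 0.
  T[0,:] = [+0.0000, +0.1698, -0.4340, -0.4906, -0.4528]
  T[1,:] = [+0.0638, +0.0000, +0.7447, +0.1915, +0.5745]
  T[2,:] = [+0.0652, +0.7826, +0.0000, -0.4565, +0.2391]
  T[3,:] = [-0.0968, -0.7742, +0.1290, +0.0000, +0.5484]
  T[4,:] = [-0.3611, +0.4167, +0.3889, -0.3889, +0.0000]
|eigenvalues of T|: 1.1239, 0.7419, 0.7419, 0.4329, 0.2823.
spectral radius ρ = 1.1239; 1.1239 > 1, so it fails to converge.

no, ρ = 1.1239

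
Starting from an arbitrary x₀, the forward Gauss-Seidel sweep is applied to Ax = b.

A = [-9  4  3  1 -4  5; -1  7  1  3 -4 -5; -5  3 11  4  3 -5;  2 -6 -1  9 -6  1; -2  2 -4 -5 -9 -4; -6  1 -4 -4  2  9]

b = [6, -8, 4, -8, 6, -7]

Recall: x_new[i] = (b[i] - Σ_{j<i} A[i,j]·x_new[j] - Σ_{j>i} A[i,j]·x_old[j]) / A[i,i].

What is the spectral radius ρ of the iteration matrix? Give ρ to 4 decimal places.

Let D = diag(-9, 7, 11, 9, -9, 9); L, U the strict triangles.
T_GS = -(D+L)⁻¹U: row 0 first, T[0,1] = -(4)/(-9) = +0.4444; later rows by forward substitution.
  T[0,:] = [+0.0000 +0.4444 +0.3333 +0.1111 -0.4444 +0.5556]
  T[1,:] = [+0.0000 +0.0635 -0.0952 -0.4127 +0.5079 +0.7937]
  T[2,:] = [+0.0000 +0.1847 +0.1775 -0.2006 -0.6133 +0.4906]
  T[3,:] = [+0.0000 -0.0359 -0.1178 -0.3221 +1.0359 +0.3490]
  T[4,:] = [+0.0000 -0.1468 -0.1087 +0.1517 -0.0913 -0.8035]
  T[5,:] = [+0.0000 +0.3880 +0.2835 -0.1461 -0.1446 +0.8339]
eigenvalue magnitudes: 1.3642, 0.6638, 0.2418, 0.2418, 0.0861, 0.0000.
spectral radius ρ = 1.3642; 1.3642 > 1, so it fails to converge.

1.3642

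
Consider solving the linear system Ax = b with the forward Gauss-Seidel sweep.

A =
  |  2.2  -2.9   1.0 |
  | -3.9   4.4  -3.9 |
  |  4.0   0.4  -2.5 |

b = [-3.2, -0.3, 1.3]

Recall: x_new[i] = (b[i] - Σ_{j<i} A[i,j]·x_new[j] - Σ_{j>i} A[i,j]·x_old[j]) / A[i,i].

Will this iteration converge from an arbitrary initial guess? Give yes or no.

A = D + L + U where D = diag(2.2, 4.4, -2.5).
Gauss-Seidel: T = -(D+L)⁻¹U, row 0 first, T[0,2] = -(1)/(2.2) = -0.4545; later rows by forward substitution.
  T[0,:] = [+0.0000, +1.3182, -0.4545]
  T[1,:] = [+0.0000, +1.1684, +0.4835]
  T[2,:] = [+0.0000, +2.2960, -0.6499]
|eigenvalues of T|: 1.6509, 1.1324, 0.0000.
ρ = 1.6509; 1.6509 > 1: divergent.

no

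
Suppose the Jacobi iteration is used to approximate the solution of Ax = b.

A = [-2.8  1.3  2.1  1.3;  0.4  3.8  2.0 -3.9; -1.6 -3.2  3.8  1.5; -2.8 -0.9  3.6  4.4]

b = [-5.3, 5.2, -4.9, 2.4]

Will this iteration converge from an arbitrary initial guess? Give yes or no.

A = D + L + U where D = diag(-2.8, 3.8, 3.8, 4.4).
Jacobi: T = -D⁻¹(L+U), T[1,2] = -(2)/(3.8) = -0.5263; T[1,1] = 0.
  T[0,:] = [+0.0000 +0.4643 +0.7500 +0.4643]
  T[1,:] = [-0.1053 +0.0000 -0.5263 +1.0263]
  T[2,:] = [+0.4211 +0.8421 +0.0000 -0.3947]
  T[3,:] = [+0.6364 +0.2045 -0.8182 +0.0000]
|roots of det(T-λI)|: 1.2680, 0.7461, 0.7461, 0.5796.
ρ = 1.2680; 1.2680 > 1, so it fails to converge.

no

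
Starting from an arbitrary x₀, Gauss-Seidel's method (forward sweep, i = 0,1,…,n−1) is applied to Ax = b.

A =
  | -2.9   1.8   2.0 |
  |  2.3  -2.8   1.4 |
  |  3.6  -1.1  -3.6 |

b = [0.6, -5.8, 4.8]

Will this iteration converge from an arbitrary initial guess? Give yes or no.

Split A = D + L + U, D = diag(-2.9, -2.8, -3.6).
T_GS = -(D+L)⁻¹U: row 0 first, T[0,1] = -(1.8)/(-2.9) = +0.6207; later rows by forward substitution.
  T[0,:] = [+0.0000 +0.6207 +0.6897]
  T[1,:] = [+0.0000 +0.5099 +1.0665]
  T[2,:] = [+0.0000 +0.4649 +0.3638]
|eigenvalues of T|: 1.1447, 0.2711, 0.0000.
ρ = 1.1447; 1.1447 > 1: divergent.

no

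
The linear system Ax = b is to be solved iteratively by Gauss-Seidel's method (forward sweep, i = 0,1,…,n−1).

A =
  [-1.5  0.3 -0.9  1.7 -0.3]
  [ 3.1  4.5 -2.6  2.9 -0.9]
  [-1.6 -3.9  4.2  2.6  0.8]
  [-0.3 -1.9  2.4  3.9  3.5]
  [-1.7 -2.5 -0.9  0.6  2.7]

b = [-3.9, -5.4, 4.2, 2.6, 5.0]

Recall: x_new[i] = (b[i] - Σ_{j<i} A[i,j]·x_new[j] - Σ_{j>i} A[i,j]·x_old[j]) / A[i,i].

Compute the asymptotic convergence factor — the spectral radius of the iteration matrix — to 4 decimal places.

Split A = D + L + U, D = diag(-1.5, 4.5, 4.2, 3.9, 2.7).
GS T = -(D+L)⁻¹U: row 0 first, T[0,1] = -(0.3)/(-1.5) = +0.2000; later rows by forward substitution.
  T[0,:] = [+0.0000 +0.2000 -0.6000 +1.1333 -0.2000]
  T[1,:] = [+0.0000 -0.1378 +0.9911 -1.4252 +0.3378]
  T[2,:] = [+0.0000 -0.0517 +0.6917 -1.5107 +0.0470]
  T[3,:] = [+0.0000 -0.0199 +0.0110 +0.3225 -0.7772]
  T[4,:] = [+0.0000 -0.0145 +0.7681 -1.1813 +0.3752]
eigenvalue magnitudes: 1.6957, 0.4679, 0.4679, 0.1089, 0.0000.
ρ(T) = max|λ| = 1.6957; 1.6957 > 1 ⇒ diverges.

1.6957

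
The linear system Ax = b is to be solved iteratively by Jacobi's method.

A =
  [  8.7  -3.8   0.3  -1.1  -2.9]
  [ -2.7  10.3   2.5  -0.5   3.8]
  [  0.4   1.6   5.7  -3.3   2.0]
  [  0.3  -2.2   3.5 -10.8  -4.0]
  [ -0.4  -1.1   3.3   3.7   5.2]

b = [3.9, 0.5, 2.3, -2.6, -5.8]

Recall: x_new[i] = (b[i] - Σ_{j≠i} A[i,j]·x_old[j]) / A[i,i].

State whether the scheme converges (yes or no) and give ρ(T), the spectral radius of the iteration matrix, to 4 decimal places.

Let D = diag(8.7, 10.3, 5.7, -10.8, 5.2); L, U the strict triangles.
T_J = -D⁻¹(L+U): T[0,2] = -(0.3)/(8.7) = -0.0345; T[0,0] = 0.
  T[0,:] = [+0.0000, +0.4368, -0.0345, +0.1264, +0.3333]
  T[1,:] = [+0.2621, +0.0000, -0.2427, +0.0485, -0.3689]
  T[2,:] = [-0.0702, -0.2807, +0.0000, +0.5789, -0.3509]
  T[3,:] = [+0.0278, -0.2037, +0.3241, +0.0000, -0.3704]
  T[4,:] = [+0.0769, +0.2115, -0.6346, -0.7115, +0.0000]
|λ(T)| sorted: 0.9073, 0.5953, 0.5131, 0.3643, 0.1632.
ρ(T) = max|λ| = 0.9073; 0.9073 < 1 ⇒ converges.

yes, ρ = 0.9073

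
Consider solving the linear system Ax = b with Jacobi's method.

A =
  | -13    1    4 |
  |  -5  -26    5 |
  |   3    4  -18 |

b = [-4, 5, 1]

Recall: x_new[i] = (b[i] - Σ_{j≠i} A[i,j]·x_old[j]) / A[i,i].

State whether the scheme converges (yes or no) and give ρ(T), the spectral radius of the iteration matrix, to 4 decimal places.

Split A = D + L + U, D = diag(-13, -26, -18).
Jacobi: T = -D⁻¹(L+U), T[0,2] = -(4)/(-13) = +0.3077; T[0,0] = 0.
  T[0,:] = [+0.0000  +0.0769  +0.3077]
  T[1,:] = [-0.1923  +0.0000  +0.1923]
  T[2,:] = [+0.1667  +0.2222  +0.0000]
|λ(T)| sorted: 0.3335, 0.1790, 0.1790.
ρ = 0.3335; 0.3335 < 1: convergent.

yes, ρ = 0.3335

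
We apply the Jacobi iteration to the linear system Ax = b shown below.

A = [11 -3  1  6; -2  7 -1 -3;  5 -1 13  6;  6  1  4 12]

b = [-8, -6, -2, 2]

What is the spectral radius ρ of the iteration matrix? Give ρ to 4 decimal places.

Diagonal D = diag(11, 7, 13, 12); L, U strict lower/upper.
Jacobi T = -D⁻¹(L+U): T[3,1] = -(1)/(12) = -0.0833; T[3,3] = 0.
  T[0,:] = [+0.0000, +0.2727, -0.0909, -0.5455]
  T[1,:] = [+0.2857, +0.0000, +0.1429, +0.4286]
  T[2,:] = [-0.3846, +0.0769, +0.0000, -0.4615]
  T[3,:] = [-0.5000, -0.0833, -0.3333, +0.0000]
|roots of det(T-λI)|: 0.8480, 0.4927, 0.2252, 0.1301.
spectral radius ρ = 0.8480; 0.8480 < 1 ⇒ converges.

0.8480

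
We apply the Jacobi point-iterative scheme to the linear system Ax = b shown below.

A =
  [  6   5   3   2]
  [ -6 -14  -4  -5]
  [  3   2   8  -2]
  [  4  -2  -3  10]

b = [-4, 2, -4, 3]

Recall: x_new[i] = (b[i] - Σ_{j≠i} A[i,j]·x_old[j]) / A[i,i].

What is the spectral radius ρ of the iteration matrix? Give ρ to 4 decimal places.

0.9030

Diagonal D = diag(6, -14, 8, 10); L, U strict lower/upper.
Jacobi T = -D⁻¹(L+U): T[3,2] = -(-3)/(10) = +0.3000; T[3,3] = 0.
  T[0,:] = [+0.0000 -0.8333 -0.5000 -0.3333]
  T[1,:] = [-0.4286 +0.0000 -0.2857 -0.3571]
  T[2,:] = [-0.3750 -0.2500 +0.0000 +0.2500]
  T[3,:] = [-0.4000 +0.2000 +0.3000 +0.0000]
eigenvalue magnitudes: 0.9030, 0.5733, 0.5733, 0.2341.
ρ = 0.9030; 0.9030 < 1, so it converges for any x₀.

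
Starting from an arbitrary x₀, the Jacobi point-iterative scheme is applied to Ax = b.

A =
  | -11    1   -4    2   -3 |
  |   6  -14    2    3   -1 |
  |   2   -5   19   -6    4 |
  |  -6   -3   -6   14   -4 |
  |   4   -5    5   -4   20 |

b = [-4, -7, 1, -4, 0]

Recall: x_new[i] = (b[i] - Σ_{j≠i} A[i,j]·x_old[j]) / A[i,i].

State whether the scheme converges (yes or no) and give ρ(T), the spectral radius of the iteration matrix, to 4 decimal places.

yes, ρ = 0.8273

Diagonal D = diag(-11, -14, 19, 14, 20); L, U strict lower/upper.
Jacobi: T = -D⁻¹(L+U), T[3,2] = -(-6)/(14) = +0.4286; T[3,3] = 0.
  T[0,:] = [+0.0000 +0.0909 -0.3636 +0.1818 -0.2727]
  T[1,:] = [+0.4286 +0.0000 +0.1429 +0.2143 -0.0714]
  T[2,:] = [-0.1053 +0.2632 +0.0000 +0.3158 -0.2105]
  T[3,:] = [+0.4286 +0.2143 +0.4286 +0.0000 +0.2857]
  T[4,:] = [-0.2000 +0.2500 -0.2500 +0.2000 +0.0000]
|λ(T)| sorted: 0.8273, 0.4172, 0.4172, 0.1917, 0.1648.
ρ = 0.8273; 0.8273 < 1, so it converges for any x₀.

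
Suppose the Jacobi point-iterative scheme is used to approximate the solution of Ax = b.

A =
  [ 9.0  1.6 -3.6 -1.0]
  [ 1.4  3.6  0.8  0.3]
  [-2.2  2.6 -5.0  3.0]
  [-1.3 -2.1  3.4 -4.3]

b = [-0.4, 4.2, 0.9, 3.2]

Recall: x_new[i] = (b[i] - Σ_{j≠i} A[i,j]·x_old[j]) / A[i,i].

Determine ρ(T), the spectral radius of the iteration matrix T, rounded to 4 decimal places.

0.6828

Let D = diag(9, 3.6, -5, -4.3); L, U the strict triangles.
Jacobi: T = -D⁻¹(L+U), T[0,1] = -(1.6)/(9) = -0.1778; T[0,0] = 0.
  T[0,:] = [+0.0000  -0.1778  +0.4000  +0.1111]
  T[1,:] = [-0.3889  +0.0000  -0.2222  -0.0833]
  T[2,:] = [-0.4400  +0.5200  +0.0000  +0.6000]
  T[3,:] = [-0.3023  -0.4884  +0.7907  +0.0000]
|eigenvalues of T|: 0.6828, 0.5158, 0.5158, 0.0776.
spectral radius ρ = 0.6828; 0.6828 < 1: convergent.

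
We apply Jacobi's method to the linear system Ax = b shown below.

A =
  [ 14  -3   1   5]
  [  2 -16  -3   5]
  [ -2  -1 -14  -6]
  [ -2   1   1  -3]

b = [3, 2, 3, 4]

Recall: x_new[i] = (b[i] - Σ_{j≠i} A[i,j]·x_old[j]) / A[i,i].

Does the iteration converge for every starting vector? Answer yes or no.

yes

A = D + L + U where D = diag(14, -16, -14, -3).
Jacobi: T = -D⁻¹(L+U), T[1,0] = -(2)/(-16) = +0.1250; T[1,1] = 0.
  T[0,:] = [+0.0000, +0.2143, -0.0714, -0.3571]
  T[1,:] = [+0.1250, +0.0000, -0.1875, +0.3125]
  T[2,:] = [-0.1429, -0.0714, +0.0000, -0.4286]
  T[3,:] = [-0.6667, +0.3333, +0.3333, +0.0000]
|roots of det(T-λI)|: 0.5069, 0.3986, 0.3986, 0.2112.
ρ = 0.5069; 0.5069 < 1: convergent.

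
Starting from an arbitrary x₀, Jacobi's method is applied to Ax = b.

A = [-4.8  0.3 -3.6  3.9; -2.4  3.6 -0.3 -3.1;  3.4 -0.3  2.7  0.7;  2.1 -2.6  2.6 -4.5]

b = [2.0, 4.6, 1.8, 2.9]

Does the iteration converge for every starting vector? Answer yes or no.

no

Let D = diag(-4.8, 3.6, 2.7, -4.5); L, U the strict triangles.
T_J = -D⁻¹(L+U): T[1,2] = -(-0.3)/(3.6) = +0.0833; T[1,1] = 0.
  T[0,:] = [+0.0000  +0.0625  -0.7500  +0.8125]
  T[1,:] = [+0.6667  +0.0000  +0.0833  +0.8611]
  T[2,:] = [-1.2593  +0.1111  +0.0000  -0.2593]
  T[3,:] = [+0.4667  -0.5778  +0.5778  +0.0000]
|roots of det(T-λI)|: 1.2653, 0.6896, 0.6896, 0.6788.
ρ = 1.2653; 1.2653 > 1, so it fails to converge.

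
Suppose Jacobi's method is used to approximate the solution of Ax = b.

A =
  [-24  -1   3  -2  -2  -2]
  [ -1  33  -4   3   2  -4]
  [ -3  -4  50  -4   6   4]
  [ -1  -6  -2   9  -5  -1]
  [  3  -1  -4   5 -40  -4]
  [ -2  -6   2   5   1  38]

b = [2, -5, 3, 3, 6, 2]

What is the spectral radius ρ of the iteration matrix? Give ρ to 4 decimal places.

0.2937

A = D + L + U where D = diag(-24, 33, 50, 9, -40, 38).
T_J = -D⁻¹(L+U): T[4,1] = -(-1)/(-40) = -0.0250; T[4,4] = 0.
  T[0,:] = [+0.0000  -0.0417  +0.1250  -0.0833  -0.0833  -0.0833]
  T[1,:] = [+0.0303  +0.0000  +0.1212  -0.0909  -0.0606  +0.1212]
  T[2,:] = [+0.0600  +0.0800  +0.0000  +0.0800  -0.1200  -0.0800]
  T[3,:] = [+0.1111  +0.6667  +0.2222  +0.0000  +0.5556  +0.1111]
  T[4,:] = [+0.0750  -0.0250  -0.1000  +0.1250  +0.0000  -0.1000]
  T[5,:] = [+0.0526  +0.1579  -0.0526  -0.1316  -0.0263  +0.0000]
|λ(T)| sorted: 0.2937, 0.2031, 0.2031, 0.1924, 0.1924, 0.1870.
spectral radius ρ = 0.2937; 0.2937 < 1 ⇒ converges.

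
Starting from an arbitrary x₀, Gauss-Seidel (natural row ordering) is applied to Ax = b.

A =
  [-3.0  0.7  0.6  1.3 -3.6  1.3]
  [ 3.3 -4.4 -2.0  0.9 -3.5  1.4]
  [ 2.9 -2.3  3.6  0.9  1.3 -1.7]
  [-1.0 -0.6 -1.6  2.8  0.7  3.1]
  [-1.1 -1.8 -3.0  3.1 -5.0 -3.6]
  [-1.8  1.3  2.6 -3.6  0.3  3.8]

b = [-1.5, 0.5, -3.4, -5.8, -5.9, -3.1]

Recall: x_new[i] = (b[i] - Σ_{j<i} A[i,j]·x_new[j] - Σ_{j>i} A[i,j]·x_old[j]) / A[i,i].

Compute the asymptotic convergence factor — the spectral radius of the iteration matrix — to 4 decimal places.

Split A = D + L + U, D = diag(-3, -4.4, 3.6, 2.8, -5, 3.8).
GS T = -(D+L)⁻¹U: row 0 first, T[0,2] = -(0.6)/(-3) = +0.2000; later rows by forward substitution.
  T[0,:] = [+0.0000 +0.2333 +0.2000 +0.4333 -1.2000 +0.4333]
  T[1,:] = [+0.0000 +0.1750 -0.3045 +0.5295 -1.6955 +0.6432]
  T[2,:] = [+0.0000 -0.0762 -0.3557 -0.2608 -0.4777 +0.5341]
  T[3,:] = [+0.0000 +0.0773 -0.1971 +0.1192 -1.3148 -0.5094]
  T[4,:] = [+0.0000 -0.0207 +0.1569 -0.0556 +0.3458 -1.6831]
  T[5,:] = [+0.0000 +0.1776 +0.2432 +0.3199 -0.9345 -0.7299]
|roots of det(T-λI)|: 1.5372, 1.0553, 1.0553, 0.0690, 0.0191, 0.0000.
ρ(T) = max|λ| = 1.5372; 1.5372 > 1: divergent.

1.5372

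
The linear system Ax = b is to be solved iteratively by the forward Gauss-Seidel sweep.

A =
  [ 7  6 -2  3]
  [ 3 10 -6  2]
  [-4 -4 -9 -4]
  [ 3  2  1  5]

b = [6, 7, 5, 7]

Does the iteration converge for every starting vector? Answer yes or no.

Diagonal D = diag(7, 10, -9, 5); L, U strict lower/upper.
GS T = -(D+L)⁻¹U: row 0 first, T[0,1] = -(6)/(7) = -0.8571; later rows by forward substitution.
  T[0,:] = [+0.0000 -0.8571 +0.2857 -0.4286]
  T[1,:] = [+0.0000 +0.2571 +0.5143 -0.0714]
  T[2,:] = [+0.0000 +0.2667 -0.3556 -0.2222]
  T[3,:] = [+0.0000 +0.3581 -0.3060 +0.3302]
|eigenvalues of T|: 0.6181, 0.4710, 0.4710, 0.0000.
ρ = 0.6181; 0.6181 < 1: convergent.

yes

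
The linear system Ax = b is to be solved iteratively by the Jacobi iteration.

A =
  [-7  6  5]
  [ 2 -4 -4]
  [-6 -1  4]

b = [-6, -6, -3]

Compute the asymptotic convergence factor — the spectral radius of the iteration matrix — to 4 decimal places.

1.4421

Write A = D+L+U with D = diag(-7, -4, 4).
Jacobi: T = -D⁻¹(L+U), T[0,2] = -(5)/(-7) = +0.7143; T[0,0] = 0.
  T[0,:] = [+0.0000  +0.8571  +0.7143]
  T[1,:] = [+0.5000  +0.0000  -1.0000]
  T[2,:] = [+1.5000  +0.2500  +0.0000]
|eigenvalues of T|: 1.4421, 0.9108, 0.9108.
ρ = 1.4421; 1.4421 > 1, so it fails to converge.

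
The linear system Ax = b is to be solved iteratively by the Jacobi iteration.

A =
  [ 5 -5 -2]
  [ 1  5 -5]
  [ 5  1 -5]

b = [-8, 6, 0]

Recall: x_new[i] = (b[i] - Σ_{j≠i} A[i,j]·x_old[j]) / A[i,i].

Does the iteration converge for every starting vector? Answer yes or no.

A = D + L + U where D = diag(5, 5, -5).
Jacobi: T = -D⁻¹(L+U), T[2,1] = -(1)/(-5) = +0.2000; T[2,2] = 0.
  T[0,:] = [+0.0000  +1.0000  +0.4000]
  T[1,:] = [-0.2000  +0.0000  +1.0000]
  T[2,:] = [+1.0000  +0.2000  +0.0000]
|eigenvalues of T|: 1.1280, 0.9340, 0.9340.
ρ = 1.1280; 1.1280 > 1, so it fails to converge.

no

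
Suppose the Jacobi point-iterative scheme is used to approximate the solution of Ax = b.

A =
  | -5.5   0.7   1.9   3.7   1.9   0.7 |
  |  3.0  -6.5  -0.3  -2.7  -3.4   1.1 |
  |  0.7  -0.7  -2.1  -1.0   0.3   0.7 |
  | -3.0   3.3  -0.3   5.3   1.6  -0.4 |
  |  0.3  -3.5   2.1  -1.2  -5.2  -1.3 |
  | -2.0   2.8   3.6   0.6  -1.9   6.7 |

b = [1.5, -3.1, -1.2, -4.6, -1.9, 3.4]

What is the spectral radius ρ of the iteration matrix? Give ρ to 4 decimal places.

1.2653

Let D = diag(-5.5, -6.5, -2.1, 5.3, -5.2, 6.7); L, U the strict triangles.
Jacobi: T = -D⁻¹(L+U), T[3,5] = -(-0.4)/(5.3) = +0.0755; T[3,3] = 0.
  T[0,:] = [+0.0000  +0.1273  +0.3455  +0.6727  +0.3455  +0.1273]
  T[1,:] = [+0.4615  +0.0000  -0.0462  -0.4154  -0.5231  +0.1692]
  T[2,:] = [+0.3333  -0.3333  +0.0000  -0.4762  +0.1429  +0.3333]
  T[3,:] = [+0.5660  -0.6226  +0.0566  +0.0000  -0.3019  +0.0755]
  T[4,:] = [+0.0577  -0.6731  +0.4038  -0.2308  +0.0000  -0.2500]
  T[5,:] = [+0.2985  -0.4179  -0.5373  -0.0896  +0.2836  +0.0000]
|λ(T)| sorted: 1.2653, 0.7145, 0.7145, 0.4824, 0.4824, 0.1955.
ρ(T) = max|λ| = 1.2653; 1.2653 > 1: divergent.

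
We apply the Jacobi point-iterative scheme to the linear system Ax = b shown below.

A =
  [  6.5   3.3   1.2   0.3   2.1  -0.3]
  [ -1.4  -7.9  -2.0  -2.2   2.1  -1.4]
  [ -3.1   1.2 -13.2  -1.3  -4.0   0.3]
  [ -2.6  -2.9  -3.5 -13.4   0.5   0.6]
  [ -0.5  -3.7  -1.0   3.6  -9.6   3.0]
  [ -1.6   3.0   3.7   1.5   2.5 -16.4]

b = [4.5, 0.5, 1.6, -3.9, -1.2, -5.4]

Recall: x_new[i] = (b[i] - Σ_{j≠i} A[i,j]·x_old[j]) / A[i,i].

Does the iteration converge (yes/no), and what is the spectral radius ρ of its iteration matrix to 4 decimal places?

Let D = diag(6.5, -7.9, -13.2, -13.4, -9.6, -16.4); L, U the strict triangles.
Jacobi: T = -D⁻¹(L+U), T[1,2] = -(-2)/(-7.9) = -0.2532; T[1,1] = 0.
  T[0,:] = [+0.0000  -0.5077  -0.1846  -0.0462  -0.3231  +0.0462]
  T[1,:] = [-0.1772  +0.0000  -0.2532  -0.2785  +0.2658  -0.1772]
  T[2,:] = [-0.2348  +0.0909  +0.0000  -0.0985  -0.3030  +0.0227]
  T[3,:] = [-0.1940  -0.2164  -0.2612  +0.0000  +0.0373  +0.0448]
  T[4,:] = [-0.0521  -0.3854  -0.1042  +0.3750  +0.0000  +0.3125]
  T[5,:] = [-0.0976  +0.1829  +0.2256  +0.0915  +0.1524  +0.0000]
|λ(T)| sorted: 0.6060, 0.4163, 0.3758, 0.3758, 0.1526, 0.0478.
ρ(T) = max|λ| = 0.6060; 0.6060 < 1: convergent.

yes, ρ = 0.6060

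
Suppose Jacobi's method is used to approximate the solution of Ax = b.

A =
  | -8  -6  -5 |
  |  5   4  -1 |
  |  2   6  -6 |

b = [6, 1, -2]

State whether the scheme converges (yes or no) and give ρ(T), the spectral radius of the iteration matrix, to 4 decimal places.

Write A = D+L+U with D = diag(-8, 4, -6).
T_J = -D⁻¹(L+U): T[1,2] = -(-1)/(4) = +0.2500; T[1,1] = 0.
  T[0,:] = [+0.0000 -0.7500 -0.6250]
  T[1,:] = [-1.2500 +0.0000 +0.2500]
  T[2,:] = [+0.3333 +1.0000 +0.0000]
eigenvalue magnitudes: 1.2472, 0.7591, 0.7591.
ρ(T) = max|λ| = 1.2472; 1.2472 > 1: divergent.

no, ρ = 1.2472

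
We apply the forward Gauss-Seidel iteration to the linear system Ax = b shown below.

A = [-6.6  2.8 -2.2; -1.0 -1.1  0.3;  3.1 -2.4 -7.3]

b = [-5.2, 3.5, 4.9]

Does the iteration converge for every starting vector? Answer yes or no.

yes

A = D + L + U where D = diag(-6.6, -1.1, -7.3).
Gauss-Seidel: T = -(D+L)⁻¹U, row 0 first, T[0,2] = -(-2.2)/(-6.6) = -0.3333; later rows by forward substitution.
  T[0,:] = [+0.0000, +0.4242, -0.3333]
  T[1,:] = [+0.0000, -0.3857, +0.5758]
  T[2,:] = [+0.0000, +0.3070, -0.3308]
moduli |λ_i(T)| = 0.7795, 0.0630, 0.0000.
ρ = 0.7795; 0.7795 < 1 ⇒ converges.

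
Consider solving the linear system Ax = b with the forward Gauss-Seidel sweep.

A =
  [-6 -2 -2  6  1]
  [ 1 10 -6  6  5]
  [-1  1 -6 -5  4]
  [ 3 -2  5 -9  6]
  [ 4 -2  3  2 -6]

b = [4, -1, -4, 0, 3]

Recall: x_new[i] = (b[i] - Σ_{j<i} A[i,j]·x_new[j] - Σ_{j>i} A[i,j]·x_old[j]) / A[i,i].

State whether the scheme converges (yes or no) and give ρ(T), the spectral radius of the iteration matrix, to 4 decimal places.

no, ρ = 1.4851

Write A = D+L+U with D = diag(-6, 10, -6, -9, -6).
Gauss-Seidel: T = -(D+L)⁻¹U, row 0 first, T[0,2] = -(-2)/(-6) = -0.3333; later rows by forward substitution.
  T[0,:] = [+0.0000, -0.3333, -0.3333, +1.0000, +0.1667]
  T[1,:] = [+0.0000, +0.0333, +0.6333, -0.7000, -0.5167]
  T[2,:] = [+0.0000, +0.0611, +0.1611, -1.1167, +0.5528]
  T[3,:] = [+0.0000, -0.0846, -0.1623, -0.1315, +1.1441]
  T[4,:] = [+0.0000, -0.2310, -0.4069, +0.2978, +0.9411]
|roots of det(T-λI)|: 1.4851, 0.4269, 0.4269, 0.2737, 0.0000.
ρ(T) = max|λ| = 1.4851; 1.4851 > 1 ⇒ diverges.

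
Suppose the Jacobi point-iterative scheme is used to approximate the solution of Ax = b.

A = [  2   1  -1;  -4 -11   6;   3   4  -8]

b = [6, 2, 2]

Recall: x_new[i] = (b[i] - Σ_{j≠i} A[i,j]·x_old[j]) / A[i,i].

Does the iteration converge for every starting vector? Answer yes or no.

Let D = diag(2, -11, -8); L, U the strict triangles.
T_J = -D⁻¹(L+U): T[2,0] = -(3)/(-8) = +0.3750; T[2,2] = 0.
  T[0,:] = [+0.0000 -0.5000 +0.5000]
  T[1,:] = [-0.3636 +0.0000 +0.5455]
  T[2,:] = [+0.3750 +0.5000 +0.0000]
|λ(T)| sorted: 0.9227, 0.5204, 0.4023.
spectral radius ρ = 0.9227; 0.9227 < 1: convergent.

yes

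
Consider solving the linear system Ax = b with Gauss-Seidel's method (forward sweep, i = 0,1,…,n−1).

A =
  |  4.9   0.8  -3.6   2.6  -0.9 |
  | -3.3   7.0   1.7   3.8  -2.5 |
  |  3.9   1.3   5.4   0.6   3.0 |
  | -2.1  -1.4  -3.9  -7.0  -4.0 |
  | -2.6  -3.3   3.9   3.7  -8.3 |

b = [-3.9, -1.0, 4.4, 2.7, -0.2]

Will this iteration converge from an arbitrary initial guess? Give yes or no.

no

Let D = diag(4.9, 7, 5.4, -7, -8.3); L, U the strict triangles.
GS T = -(D+L)⁻¹U: row 0 first, T[0,2] = -(-3.6)/(4.9) = +0.7347; later rows by forward substitution.
  T[0,:] = [+0.0000  -0.1633  +0.7347  -0.5306  +0.1837]
  T[1,:] = [+0.0000  -0.0770  +0.1035  -0.7930  +0.4437]
  T[2,:] = [+0.0000  +0.1364  -0.5555  +0.4630  -0.7950]
  T[3,:] = [+0.0000  -0.0116  +0.0684  +0.0598  -0.2723]
  T[4,:] = [+0.0000  +0.1407  -0.5018  +0.7257  -0.7289]
|roots of det(T-λI)|: 1.2444, 0.1778, 0.1778, 0.0200, 0.0000.
ρ = 1.2444; 1.2444 > 1 ⇒ diverges.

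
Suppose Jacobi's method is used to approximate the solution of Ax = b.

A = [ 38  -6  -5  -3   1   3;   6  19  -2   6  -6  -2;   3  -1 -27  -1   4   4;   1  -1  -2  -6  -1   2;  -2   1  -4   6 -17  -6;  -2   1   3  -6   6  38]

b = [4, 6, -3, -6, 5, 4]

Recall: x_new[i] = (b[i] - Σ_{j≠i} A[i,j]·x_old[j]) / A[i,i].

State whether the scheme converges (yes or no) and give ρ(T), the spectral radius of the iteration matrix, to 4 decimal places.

yes, ρ = 0.4712

Split A = D + L + U, D = diag(38, 19, -27, -6, -17, 38).
Jacobi T = -D⁻¹(L+U): T[3,5] = -(2)/(-6) = +0.3333; T[3,3] = 0.
  T[0,:] = [+0.0000  +0.1579  +0.1316  +0.0789  -0.0263  -0.0789]
  T[1,:] = [-0.3158  +0.0000  +0.1053  -0.3158  +0.3158  +0.1053]
  T[2,:] = [+0.1111  -0.0370  +0.0000  -0.0370  +0.1481  +0.1481]
  T[3,:] = [+0.1667  -0.1667  -0.3333  +0.0000  -0.1667  +0.3333]
  T[4,:] = [-0.1176  +0.0588  -0.2353  +0.3529  +0.0000  -0.3529]
  T[5,:] = [+0.0526  -0.0263  -0.0789  +0.1579  -0.1579  +0.0000]
|roots of det(T-λI)|: 0.4712, 0.2963, 0.2963, 0.1933, 0.1456, 0.1456.
ρ = 0.4712; 0.4712 < 1: convergent.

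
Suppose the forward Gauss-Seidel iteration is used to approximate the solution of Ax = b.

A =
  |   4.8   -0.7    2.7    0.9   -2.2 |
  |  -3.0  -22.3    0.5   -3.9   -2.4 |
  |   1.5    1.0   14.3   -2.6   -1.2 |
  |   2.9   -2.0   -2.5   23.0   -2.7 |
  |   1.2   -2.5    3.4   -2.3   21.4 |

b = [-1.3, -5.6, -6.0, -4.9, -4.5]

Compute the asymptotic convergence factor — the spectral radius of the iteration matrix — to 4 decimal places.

Write A = D+L+U with D = diag(4.8, -22.3, 14.3, 23, 21.4).
Gauss-Seidel: T = -(D+L)⁻¹U, row 0 first, T[0,1] = -(-0.7)/(4.8) = +0.1458; later rows by forward substitution.
  T[0,:] = [+0.0000, +0.1458, -0.5625, -0.1875, +0.4583]
  T[1,:] = [+0.0000, -0.0196, +0.0981, -0.1497, -0.1693]
  T[2,:] = [+0.0000, -0.0139, +0.0521, +0.2120, +0.0477]
  T[3,:] = [+0.0000, -0.0216, +0.0851, +0.0337, +0.0501]
  T[4,:] = [+0.0000, -0.0106, +0.0439, -0.0370, -0.0477]
|eigenvalues of T|: 0.1846, 0.1159, 0.0536, 0.0034, 0.0000.
ρ(T) = max|λ| = 0.1846; 0.1846 < 1: convergent.

0.1846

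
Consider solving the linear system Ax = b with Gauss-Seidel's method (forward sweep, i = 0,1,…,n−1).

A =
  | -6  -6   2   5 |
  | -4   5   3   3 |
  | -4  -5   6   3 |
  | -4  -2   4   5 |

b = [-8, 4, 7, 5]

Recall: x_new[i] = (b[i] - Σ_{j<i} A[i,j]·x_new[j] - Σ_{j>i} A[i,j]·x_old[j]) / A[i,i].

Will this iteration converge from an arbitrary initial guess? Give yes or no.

A = D + L + U where D = diag(-6, 5, 6, 5).
T_GS = -(D+L)⁻¹U: row 0 first, T[0,2] = -(2)/(-6) = +0.3333; later rows by forward substitution.
  T[0,:] = [+0.0000, -1.0000, +0.3333, +0.8333]
  T[1,:] = [+0.0000, -0.8000, -0.3333, +0.0667]
  T[2,:] = [+0.0000, -1.3333, -0.0556, +0.1111]
  T[3,:] = [+0.0000, -0.0533, +0.1778, +0.6044]
eigenvalue magnitudes: 1.1977, 0.6270, 0.3196, 0.0000.
spectral radius ρ = 1.1977; 1.1977 > 1: divergent.

no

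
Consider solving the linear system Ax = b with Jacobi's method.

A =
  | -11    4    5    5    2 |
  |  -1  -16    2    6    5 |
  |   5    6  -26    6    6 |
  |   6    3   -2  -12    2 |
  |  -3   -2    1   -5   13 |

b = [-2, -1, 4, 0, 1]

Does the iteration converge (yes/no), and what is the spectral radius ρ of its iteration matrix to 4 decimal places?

yes, ρ = 0.9002

Split A = D + L + U, D = diag(-11, -16, -26, -12, 13).
Jacobi T = -D⁻¹(L+U): T[4,2] = -(1)/(13) = -0.0769; T[4,4] = 0.
  T[0,:] = [+0.0000  +0.3636  +0.4545  +0.4545  +0.1818]
  T[1,:] = [-0.0625  +0.0000  +0.1250  +0.3750  +0.3125]
  T[2,:] = [+0.1923  +0.2308  +0.0000  +0.2308  +0.2308]
  T[3,:] = [+0.5000  +0.2500  -0.1667  +0.0000  +0.1667]
  T[4,:] = [+0.2308  +0.1538  -0.0769  +0.3846  +0.0000]
|eigenvalues of T|: 0.9002, 0.4913, 0.2511, 0.2511, 0.1156.
ρ(T) = max|λ| = 0.9002; 0.9002 < 1, so it converges for any x₀.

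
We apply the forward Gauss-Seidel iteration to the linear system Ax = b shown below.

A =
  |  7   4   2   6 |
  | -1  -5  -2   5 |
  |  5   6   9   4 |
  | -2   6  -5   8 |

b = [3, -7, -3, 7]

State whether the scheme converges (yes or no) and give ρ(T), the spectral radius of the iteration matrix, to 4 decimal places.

Write A = D+L+U with D = diag(7, -5, 9, 8).
GS T = -(D+L)⁻¹U: row 0 first, T[0,2] = -(2)/(7) = -0.2857; later rows by forward substitution.
  T[0,:] = [+0.0000, -0.5714, -0.2857, -0.8571]
  T[1,:] = [+0.0000, +0.1143, -0.3429, +1.1714]
  T[2,:] = [+0.0000, +0.2413, +0.3873, -0.7492]
  T[3,:] = [+0.0000, -0.0778, +0.4278, -1.5611]
eigenvalue magnitudes: 1.2681, 0.1415, 0.1415, 0.0000.
ρ(T) = max|λ| = 1.2681; 1.2681 > 1, so it fails to converge.

no, ρ = 1.2681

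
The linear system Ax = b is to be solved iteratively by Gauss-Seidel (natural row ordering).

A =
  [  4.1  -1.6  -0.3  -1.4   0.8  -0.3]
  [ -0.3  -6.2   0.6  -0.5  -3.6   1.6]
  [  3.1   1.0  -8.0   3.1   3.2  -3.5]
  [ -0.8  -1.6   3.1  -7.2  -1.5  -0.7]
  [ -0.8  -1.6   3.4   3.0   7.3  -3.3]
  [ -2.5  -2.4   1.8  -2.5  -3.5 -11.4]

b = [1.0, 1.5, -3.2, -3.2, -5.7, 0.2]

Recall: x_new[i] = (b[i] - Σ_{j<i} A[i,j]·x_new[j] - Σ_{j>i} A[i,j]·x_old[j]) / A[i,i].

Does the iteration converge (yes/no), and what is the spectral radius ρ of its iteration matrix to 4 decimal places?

Split A = D + L + U, D = diag(4.1, -6.2, -8, -7.2, 7.3, -11.4).
GS T = -(D+L)⁻¹U: row 0 first, T[0,4] = -(0.8)/(4.1) = -0.1951; later rows by forward substitution.
  T[0,:] = [+0.0000, +0.3902, +0.0732, +0.3415, -0.1951, +0.0732]
  T[1,:] = [+0.0000, -0.0189, +0.0932, -0.0972, -0.5712, +0.2545]
  T[2,:] = [+0.0000, +0.1489, +0.0400, +0.5077, +0.2530, -0.3773]
  T[3,:] = [+0.0000, +0.0249, -0.0116, +0.2022, +0.0492, -0.3244]
  T[4,:] = [+0.0000, -0.0409, +0.0146, -0.3034, -0.2846, +0.8249]
  T[5,:] = [+0.0000, -0.0510, -0.0313, +0.0745, +0.2796, -0.3113]
|eigenvalues of T|: 0.7107, 0.3749, 0.1516, 0.0865, 0.0865, 0.0000.
ρ = 0.7107; 0.7107 < 1, so it converges for any x₀.

yes, ρ = 0.7107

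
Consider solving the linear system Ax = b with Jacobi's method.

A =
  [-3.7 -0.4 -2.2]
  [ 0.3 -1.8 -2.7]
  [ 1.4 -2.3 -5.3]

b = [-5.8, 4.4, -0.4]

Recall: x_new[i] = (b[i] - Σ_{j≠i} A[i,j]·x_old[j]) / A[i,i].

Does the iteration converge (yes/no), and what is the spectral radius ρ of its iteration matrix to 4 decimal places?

yes, ρ = 0.7667

Split A = D + L + U, D = diag(-3.7, -1.8, -5.3).
Jacobi: T = -D⁻¹(L+U), T[0,1] = -(-0.4)/(-3.7) = -0.1081; T[0,0] = 0.
  T[0,:] = [+0.0000, -0.1081, -0.5946]
  T[1,:] = [+0.1667, +0.0000, -1.5000]
  T[2,:] = [+0.2642, -0.4340, +0.0000]
eigenvalue magnitudes: 0.7667, 0.5704, 0.1963.
spectral radius ρ = 0.7667; 0.7667 < 1, so it converges for any x₀.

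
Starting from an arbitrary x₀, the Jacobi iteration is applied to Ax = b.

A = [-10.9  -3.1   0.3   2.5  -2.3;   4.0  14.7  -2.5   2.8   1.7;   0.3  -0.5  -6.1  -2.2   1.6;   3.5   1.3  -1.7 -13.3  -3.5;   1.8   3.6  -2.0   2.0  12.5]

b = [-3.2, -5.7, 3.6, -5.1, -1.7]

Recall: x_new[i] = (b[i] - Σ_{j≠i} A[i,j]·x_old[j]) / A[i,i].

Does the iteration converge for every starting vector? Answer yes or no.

yes

Write A = D+L+U with D = diag(-10.9, 14.7, -6.1, -13.3, 12.5).
Jacobi: T = -D⁻¹(L+U), T[4,0] = -(1.8)/(12.5) = -0.1440; T[4,4] = 0.
  T[0,:] = [+0.0000  -0.2844  +0.0275  +0.2294  -0.2110]
  T[1,:] = [-0.2721  +0.0000  +0.1701  -0.1905  -0.1156]
  T[2,:] = [+0.0492  -0.0820  +0.0000  -0.3607  +0.2623]
  T[3,:] = [+0.2632  +0.0977  -0.1278  +0.0000  -0.2632]
  T[4,:] = [-0.1440  -0.2880  +0.1600  -0.1600  +0.0000]
moduli |λ_i(T)| = 0.5101, 0.3977, 0.3977, 0.2320, 0.0338.
spectral radius ρ = 0.5101; 0.5101 < 1 ⇒ converges.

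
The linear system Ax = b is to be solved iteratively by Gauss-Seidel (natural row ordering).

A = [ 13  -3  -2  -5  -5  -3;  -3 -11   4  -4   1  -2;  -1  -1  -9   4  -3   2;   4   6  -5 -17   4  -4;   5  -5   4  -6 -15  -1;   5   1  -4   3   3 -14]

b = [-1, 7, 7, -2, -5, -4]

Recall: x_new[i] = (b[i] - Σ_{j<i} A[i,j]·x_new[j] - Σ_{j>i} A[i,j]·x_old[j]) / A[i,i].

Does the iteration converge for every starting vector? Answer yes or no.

Let D = diag(13, -11, -9, -17, -15, -14); L, U the strict triangles.
T_GS = -(D+L)⁻¹U: row 0 first, T[0,3] = -(-5)/(13) = +0.3846; later rows by forward substitution.
  T[0,:] = [+0.0000 +0.2308 +0.1538 +0.3846 +0.3846 +0.2308]
  T[1,:] = [+0.0000 -0.0629 +0.3217 -0.4685 -0.0140 -0.2448]
  T[2,:] = [+0.0000 -0.0186 -0.0528 +0.4538 -0.3745 +0.2238]
  T[3,:] = [+0.0000 +0.0376 +0.1653 -0.2083 +0.4310 -0.3332]
  T[4,:] = [+0.0000 +0.0779 -0.1361 +0.4887 -0.1394 +0.2848]
  T[5,:] = [+0.0000 +0.1080 +0.0993 +0.0343 +0.3059 -0.0094]
eigenvalue magnitudes: 0.9024, 0.1947, 0.1947, 0.0781, 0.0781, 0.0000.
ρ(T) = max|λ| = 0.9024; 0.9024 < 1: convergent.

yes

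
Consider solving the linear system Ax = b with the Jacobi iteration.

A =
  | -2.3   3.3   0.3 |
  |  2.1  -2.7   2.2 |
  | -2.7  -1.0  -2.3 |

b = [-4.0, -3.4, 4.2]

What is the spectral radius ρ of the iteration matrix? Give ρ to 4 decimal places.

1.3024

Split A = D + L + U, D = diag(-2.3, -2.7, -2.3).
Jacobi: T = -D⁻¹(L+U), T[0,1] = -(3.3)/(-2.3) = +1.4348; T[0,0] = 0.
  T[0,:] = [+0.0000, +1.4348, +0.1304]
  T[1,:] = [+0.7778, +0.0000, +0.8148]
  T[2,:] = [-1.1739, -0.4348, +0.0000]
eigenvalue magnitudes: 1.3024, 1.0429, 1.0429.
ρ = 1.3024; 1.3024 > 1, so it fails to converge.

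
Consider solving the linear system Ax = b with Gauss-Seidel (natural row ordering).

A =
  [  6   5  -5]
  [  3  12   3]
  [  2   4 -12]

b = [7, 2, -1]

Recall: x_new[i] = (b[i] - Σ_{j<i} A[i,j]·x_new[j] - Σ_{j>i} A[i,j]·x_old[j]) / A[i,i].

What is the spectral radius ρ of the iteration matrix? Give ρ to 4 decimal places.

0.3074

Write A = D+L+U with D = diag(6, 12, -12).
T_GS = -(D+L)⁻¹U: row 0 first, T[0,1] = -(5)/(6) = -0.8333; later rows by forward substitution.
  T[0,:] = [+0.0000, -0.8333, +0.8333]
  T[1,:] = [+0.0000, +0.2083, -0.4583]
  T[2,:] = [+0.0000, -0.0694, -0.0139]
moduli |λ_i(T)| = 0.3074, 0.1130, 0.0000.
ρ = 0.3074; 0.3074 < 1, so it converges for any x₀.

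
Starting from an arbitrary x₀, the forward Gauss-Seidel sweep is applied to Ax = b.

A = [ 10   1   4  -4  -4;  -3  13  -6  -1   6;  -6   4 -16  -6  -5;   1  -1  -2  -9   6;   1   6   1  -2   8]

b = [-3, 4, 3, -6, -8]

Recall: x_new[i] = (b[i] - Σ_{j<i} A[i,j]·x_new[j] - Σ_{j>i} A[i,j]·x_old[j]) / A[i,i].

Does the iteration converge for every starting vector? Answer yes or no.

Split A = D + L + U, D = diag(10, 13, -16, -9, 8).
T_GS = -(D+L)⁻¹U: row 0 first, T[0,1] = -(1)/(10) = -0.1000; later rows by forward substitution.
  T[0,:] = [+0.0000 -0.1000 -0.4000 +0.4000 +0.4000]
  T[1,:] = [+0.0000 -0.0231 +0.3692 +0.1692 -0.3692]
  T[2,:] = [+0.0000 +0.0317 +0.2423 -0.4827 -0.5548]
  T[3,:] = [+0.0000 -0.0156 -0.1393 +0.1329 +0.8754]
  T[4,:] = [+0.0000 +0.0219 -0.2920 -0.0834 +0.5151]
eigenvalue magnitudes: 0.9246, 0.3190, 0.3190, 0.0153, 0.0000.
spectral radius ρ = 0.9246; 0.9246 < 1 ⇒ converges.

yes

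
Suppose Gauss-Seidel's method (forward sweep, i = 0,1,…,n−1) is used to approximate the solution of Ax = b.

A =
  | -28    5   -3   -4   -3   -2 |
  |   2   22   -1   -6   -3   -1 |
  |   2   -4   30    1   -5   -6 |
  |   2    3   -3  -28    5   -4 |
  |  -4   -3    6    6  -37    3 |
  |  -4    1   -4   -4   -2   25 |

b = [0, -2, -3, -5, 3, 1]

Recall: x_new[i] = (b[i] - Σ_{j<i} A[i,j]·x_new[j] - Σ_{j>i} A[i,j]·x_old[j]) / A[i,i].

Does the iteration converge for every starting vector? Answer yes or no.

A = D + L + U where D = diag(-28, 22, 30, -28, -37, 25).
T_GS = -(D+L)⁻¹U: row 0 first, T[0,5] = -(-2)/(-28) = -0.0714; later rows by forward substitution.
  T[0,:] = [+0.0000  +0.1786  -0.1071  -0.1429  -0.1071  -0.0714]
  T[1,:] = [+0.0000  -0.0162  +0.0552  +0.2857  +0.1461  +0.0519]
  T[2,:] = [+0.0000  -0.0141  +0.0145  +0.0143  +0.1933  +0.2117]
  T[3,:] = [+0.0000  +0.0125  -0.0033  +0.0189  +0.1659  -0.1651]
  T[4,:] = [+0.0000  -0.0182  +0.0089  -0.0023  +0.0580  +0.0922]
  T[5,:] = [+0.0000  +0.0275  -0.0168  -0.0292  +0.0391  +0.0013]
|eigenvalues of T|: 0.1504, 0.1198, 0.1198, 0.0943, 0.0031, 0.0000.
ρ(T) = max|λ| = 0.1504; 0.1504 < 1: convergent.

yes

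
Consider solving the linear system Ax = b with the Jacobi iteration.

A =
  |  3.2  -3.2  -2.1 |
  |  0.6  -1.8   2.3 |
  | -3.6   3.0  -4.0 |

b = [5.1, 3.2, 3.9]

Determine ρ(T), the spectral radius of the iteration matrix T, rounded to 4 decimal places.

A = D + L + U where D = diag(3.2, -1.8, -4).
Jacobi: T = -D⁻¹(L+U), T[0,2] = -(-2.1)/(3.2) = +0.6562; T[0,0] = 0.
  T[0,:] = [+0.0000 +1.0000 +0.6562]
  T[1,:] = [+0.3333 +0.0000 +1.2778]
  T[2,:] = [-0.9000 +0.7500 +0.0000]
|eigenvalues of T|: 1.2267, 0.8965, 0.8965.
ρ(T) = max|λ| = 1.2267; 1.2267 > 1, so it fails to converge.

1.2267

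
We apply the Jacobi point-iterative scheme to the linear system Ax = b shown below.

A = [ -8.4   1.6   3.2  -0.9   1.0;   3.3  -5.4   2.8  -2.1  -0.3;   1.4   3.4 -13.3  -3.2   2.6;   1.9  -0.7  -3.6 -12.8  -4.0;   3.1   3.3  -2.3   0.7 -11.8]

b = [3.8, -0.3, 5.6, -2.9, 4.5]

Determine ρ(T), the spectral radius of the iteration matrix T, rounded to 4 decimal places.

0.7941

Split A = D + L + U, D = diag(-8.4, -5.4, -13.3, -12.8, -11.8).
Jacobi: T = -D⁻¹(L+U), T[2,4] = -(2.6)/(-13.3) = +0.1955; T[2,2] = 0.
  T[0,:] = [+0.0000  +0.1905  +0.3810  -0.1071  +0.1190]
  T[1,:] = [+0.6111  +0.0000  +0.5185  -0.3889  -0.0556]
  T[2,:] = [+0.1053  +0.2556  +0.0000  -0.2406  +0.1955]
  T[3,:] = [+0.1484  -0.0547  -0.2812  +0.0000  -0.3125]
  T[4,:] = [+0.2627  +0.2797  -0.1949  +0.0593  +0.0000]
|roots of det(T-λI)|: 0.7941, 0.3625, 0.3625, 0.2672, 0.2672.
ρ(T) = max|λ| = 0.7941; 0.7941 < 1 ⇒ converges.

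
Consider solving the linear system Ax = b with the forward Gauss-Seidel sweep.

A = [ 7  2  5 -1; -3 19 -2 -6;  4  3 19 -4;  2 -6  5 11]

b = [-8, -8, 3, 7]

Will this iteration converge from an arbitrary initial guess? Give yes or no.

yes

Split A = D + L + U, D = diag(7, 19, 19, 11).
Gauss-Seidel: T = -(D+L)⁻¹U, row 0 first, T[0,1] = -(2)/(7) = -0.2857; later rows by forward substitution.
  T[0,:] = [+0.0000 -0.2857 -0.7143 +0.1429]
  T[1,:] = [+0.0000 -0.0451 -0.0075 +0.3383]
  T[2,:] = [+0.0000 +0.0673 +0.1516 +0.1270]
  T[3,:] = [+0.0000 -0.0032 +0.0569 +0.1008]
moduli |λ_i(T)| = 0.2354, 0.0699, 0.0699, 0.0000.
spectral radius ρ = 0.2354; 0.2354 < 1 ⇒ converges.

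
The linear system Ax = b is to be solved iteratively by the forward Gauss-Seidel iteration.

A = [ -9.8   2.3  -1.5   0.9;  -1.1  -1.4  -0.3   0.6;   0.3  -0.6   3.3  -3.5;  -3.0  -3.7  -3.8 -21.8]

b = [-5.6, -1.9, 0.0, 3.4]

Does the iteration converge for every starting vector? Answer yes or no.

Split A = D + L + U, D = diag(-9.8, -1.4, 3.3, -21.8).
GS T = -(D+L)⁻¹U: row 0 first, T[0,1] = -(2.3)/(-9.8) = +0.2347; later rows by forward substitution.
  T[0,:] = [+0.0000  +0.2347  -0.1531  +0.0918]
  T[1,:] = [+0.0000  -0.1844  -0.0940  +0.3564]
  T[2,:] = [+0.0000  -0.0549  -0.0032  +1.1171]
  T[3,:] = [+0.0000  +0.0086  +0.0376  -0.2678]
moduli |λ_i(T)| = 0.4102, 0.1583, 0.1131, 0.0000.
spectral radius ρ = 0.4102; 0.4102 < 1: convergent.

yes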